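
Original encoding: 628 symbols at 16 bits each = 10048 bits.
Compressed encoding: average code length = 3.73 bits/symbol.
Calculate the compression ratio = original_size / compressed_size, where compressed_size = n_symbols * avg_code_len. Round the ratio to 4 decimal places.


original_size = n_symbols * orig_bits = 628 * 16 = 10048 bits
compressed_size = n_symbols * avg_code_len = 628 * 3.73 = 2342.44 bits
ratio = original_size / compressed_size = 10048 / 2342.44 = 4.2895

Compression ratio = 4.2895


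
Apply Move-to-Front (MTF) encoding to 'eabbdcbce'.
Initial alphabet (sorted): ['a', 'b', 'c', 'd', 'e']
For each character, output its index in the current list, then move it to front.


MTF encoding:
'e': index 4 in ['a', 'b', 'c', 'd', 'e'] -> ['e', 'a', 'b', 'c', 'd']
'a': index 1 in ['e', 'a', 'b', 'c', 'd'] -> ['a', 'e', 'b', 'c', 'd']
'b': index 2 in ['a', 'e', 'b', 'c', 'd'] -> ['b', 'a', 'e', 'c', 'd']
'b': index 0 in ['b', 'a', 'e', 'c', 'd'] -> ['b', 'a', 'e', 'c', 'd']
'd': index 4 in ['b', 'a', 'e', 'c', 'd'] -> ['d', 'b', 'a', 'e', 'c']
'c': index 4 in ['d', 'b', 'a', 'e', 'c'] -> ['c', 'd', 'b', 'a', 'e']
'b': index 2 in ['c', 'd', 'b', 'a', 'e'] -> ['b', 'c', 'd', 'a', 'e']
'c': index 1 in ['b', 'c', 'd', 'a', 'e'] -> ['c', 'b', 'd', 'a', 'e']
'e': index 4 in ['c', 'b', 'd', 'a', 'e'] -> ['e', 'c', 'b', 'd', 'a']


Output: [4, 1, 2, 0, 4, 4, 2, 1, 4]


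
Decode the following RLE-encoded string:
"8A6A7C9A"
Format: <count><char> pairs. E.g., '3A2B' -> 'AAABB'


Expanding each <count><char> pair:
  8A -> 'AAAAAAAA'
  6A -> 'AAAAAA'
  7C -> 'CCCCCCC'
  9A -> 'AAAAAAAAA'

Decoded = AAAAAAAAAAAAAACCCCCCCAAAAAAAAA


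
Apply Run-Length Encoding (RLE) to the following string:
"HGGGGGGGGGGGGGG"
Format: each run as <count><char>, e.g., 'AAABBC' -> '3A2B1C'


Scanning runs left to right:
  i=0: run of 'H' x 1 -> '1H'
  i=1: run of 'G' x 14 -> '14G'

RLE = 1H14G


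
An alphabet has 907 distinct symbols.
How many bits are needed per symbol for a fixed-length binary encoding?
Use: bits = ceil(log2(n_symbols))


log2(907) = 9.825
Bracket: 2^9 = 512 < 907 <= 2^10 = 1024
So ceil(log2(907)) = 10

bits = ceil(log2(907)) = ceil(9.825) = 10 bits


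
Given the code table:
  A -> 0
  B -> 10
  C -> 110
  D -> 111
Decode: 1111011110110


Decoding:
111 -> D
10 -> B
111 -> D
10 -> B
110 -> C


Result: DBDBC


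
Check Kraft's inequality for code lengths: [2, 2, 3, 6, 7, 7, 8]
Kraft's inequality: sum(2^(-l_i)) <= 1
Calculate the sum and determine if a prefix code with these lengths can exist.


Sum = 2^(-2) + 2^(-2) + 2^(-3) + 2^(-6) + 2^(-7) + 2^(-7) + 2^(-8)
    = 0.25 + 0.25 + 0.125 + 0.015625 + 0.0078125 + 0.0078125 + 0.00390625
    = 169/256 = 0.66015625
Since 0.66015625 <= 1, Kraft's inequality IS satisfied.
A prefix code with these lengths CAN exist.

Kraft sum = 0.66015625. Satisfied.


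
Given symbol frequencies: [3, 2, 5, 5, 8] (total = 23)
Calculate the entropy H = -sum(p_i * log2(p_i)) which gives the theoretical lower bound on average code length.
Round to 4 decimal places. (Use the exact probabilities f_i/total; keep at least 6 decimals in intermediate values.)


Per-symbol terms -p_i * log2(p_i) with p_i = f_i/23:
  p = 3/23 = 0.130435: log2(p) = -2.938599, -p*log2(p) = 0.383296
  p = 2/23 = 0.086957: log2(p) = -3.523562, -p*log2(p) = 0.306397
  p = 5/23 = 0.217391: log2(p) = -2.201634, -p*log2(p) = 0.478616
  p = 5/23 = 0.217391: log2(p) = -2.201634, -p*log2(p) = 0.478616
  p = 8/23 = 0.347826: log2(p) = -1.523562, -p*log2(p) = 0.529935
H = 0.383296 + 0.306397 + 0.478616 + 0.478616 + 0.529935 = 2.176860

H = 2.1769 bits/symbol


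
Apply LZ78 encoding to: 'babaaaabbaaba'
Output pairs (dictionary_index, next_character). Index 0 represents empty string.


LZ78 encoding steps:
Dictionary: {0: ''}
Step 1: w='' (idx 0), next='b' -> output (0, 'b'), add 'b' as idx 1
Step 2: w='' (idx 0), next='a' -> output (0, 'a'), add 'a' as idx 2
Step 3: w='b' (idx 1), next='a' -> output (1, 'a'), add 'ba' as idx 3
Step 4: w='a' (idx 2), next='a' -> output (2, 'a'), add 'aa' as idx 4
Step 5: w='a' (idx 2), next='b' -> output (2, 'b'), add 'ab' as idx 5
Step 6: w='ba' (idx 3), next='a' -> output (3, 'a'), add 'baa' as idx 6
Step 7: w='ba' (idx 3), end of input -> output (3, '')


Encoded: [(0, 'b'), (0, 'a'), (1, 'a'), (2, 'a'), (2, 'b'), (3, 'a'), (3, '')]


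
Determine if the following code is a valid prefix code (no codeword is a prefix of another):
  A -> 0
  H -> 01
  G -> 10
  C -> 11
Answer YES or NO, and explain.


Checking each pair (does one codeword prefix another?):
  A='0' vs H='01': prefix -- VIOLATION

NO -- this is NOT a valid prefix code. A (0) is a prefix of H (01).


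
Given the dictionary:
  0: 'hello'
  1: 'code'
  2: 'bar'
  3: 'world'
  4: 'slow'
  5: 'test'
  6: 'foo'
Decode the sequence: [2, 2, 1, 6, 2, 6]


Look up each index in the dictionary:
  2 -> 'bar'
  2 -> 'bar'
  1 -> 'code'
  6 -> 'foo'
  2 -> 'bar'
  6 -> 'foo'

Decoded: "bar bar code foo bar foo"


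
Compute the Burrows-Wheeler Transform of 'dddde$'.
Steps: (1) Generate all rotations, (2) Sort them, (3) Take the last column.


Rotations (sorted):
  0: $dddde -> last char: e
  1: dddde$ -> last char: $
  2: ddde$d -> last char: d
  3: dde$dd -> last char: d
  4: de$ddd -> last char: d
  5: e$dddd -> last char: d


BWT = e$dddd


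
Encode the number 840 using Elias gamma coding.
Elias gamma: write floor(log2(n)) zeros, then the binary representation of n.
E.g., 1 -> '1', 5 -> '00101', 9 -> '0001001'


num_bits = floor(log2(840)) + 1 = 10
leading_zeros = num_bits - 1 = 9
binary(840) = 1101001000

Elias gamma(840) = '000000000' + '1101001000' = 0000000001101001000 (19 bits)


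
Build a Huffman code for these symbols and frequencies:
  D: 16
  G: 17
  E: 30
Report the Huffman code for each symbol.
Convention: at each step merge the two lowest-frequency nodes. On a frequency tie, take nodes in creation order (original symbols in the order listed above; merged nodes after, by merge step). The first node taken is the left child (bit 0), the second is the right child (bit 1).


Huffman tree construction:
Step 1: Merge D(16) + G(17) = 33
Step 2: Merge E(30) + (D+G)(33) = 63
Read each symbol's code off the tree from the root (left child = 0, right child = 1).

Codes:
  D: 10 (length 2)
  G: 11 (length 2)
  E: 0 (length 1)
Average code length: 96/63 = 1.5238 bits/symbol


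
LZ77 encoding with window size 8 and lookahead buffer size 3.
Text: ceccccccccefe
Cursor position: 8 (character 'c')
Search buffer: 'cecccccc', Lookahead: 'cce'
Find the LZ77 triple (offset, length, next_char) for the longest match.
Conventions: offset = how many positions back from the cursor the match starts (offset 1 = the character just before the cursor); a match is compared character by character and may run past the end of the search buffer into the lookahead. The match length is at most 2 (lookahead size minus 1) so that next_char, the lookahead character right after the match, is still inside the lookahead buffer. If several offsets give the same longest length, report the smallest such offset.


Try each offset into the search buffer:
  offset=1 (pos 7, char 'c'): match length 2
  offset=2 (pos 6, char 'c'): match length 2
  offset=3 (pos 5, char 'c'): match length 2
  offset=4 (pos 4, char 'c'): match length 2
  offset=5 (pos 3, char 'c'): match length 2
  offset=6 (pos 2, char 'c'): match length 2
  offset=7 (pos 1, char 'e'): match length 0
  offset=8 (pos 0, char 'c'): match length 1
Longest match has length 2, found at offsets 1, 2, 3, 4, 5, 6; take the smallest, offset 1.
next_char = character at position 8 + 2 = 10 -> 'e'

Best match: offset=1, length=2 (matching 'cc' starting at position 7)
LZ77 triple: (1, 2, 'e')


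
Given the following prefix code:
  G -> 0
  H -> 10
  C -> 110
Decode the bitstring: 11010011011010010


Decoding step by step:
Bits 110 -> C
Bits 10 -> H
Bits 0 -> G
Bits 110 -> C
Bits 110 -> C
Bits 10 -> H
Bits 0 -> G
Bits 10 -> H


Decoded message: CHGCCHGH


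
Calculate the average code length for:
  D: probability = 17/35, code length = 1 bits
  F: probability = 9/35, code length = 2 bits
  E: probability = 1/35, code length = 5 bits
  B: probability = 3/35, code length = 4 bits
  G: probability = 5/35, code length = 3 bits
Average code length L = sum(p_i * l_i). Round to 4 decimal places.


Weighted contributions p_i * l_i:
  D: (17/35) * 1 = 17/35
  F: (9/35) * 2 = 18/35
  E: (1/35) * 5 = 5/35
  B: (3/35) * 4 = 12/35
  G: (5/35) * 3 = 15/35
Sum = (17 + 18 + 5 + 12 + 15)/35 = 67/35

L = 67/35 = 1.9143 bits/symbol


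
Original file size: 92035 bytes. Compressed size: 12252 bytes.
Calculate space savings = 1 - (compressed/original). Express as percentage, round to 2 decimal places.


ratio = compressed/original = 12252/92035 = 0.133123
savings = 1 - ratio = 1 - 0.133123 = 0.866877
as a percentage: 0.866877 * 100 = 86.69%

Space savings = 1 - 12252/92035 = 86.69%


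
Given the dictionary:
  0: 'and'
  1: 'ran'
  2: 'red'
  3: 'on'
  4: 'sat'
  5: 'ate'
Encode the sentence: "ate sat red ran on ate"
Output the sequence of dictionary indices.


Look up each word in the dictionary:
  'ate' -> 5
  'sat' -> 4
  'red' -> 2
  'ran' -> 1
  'on' -> 3
  'ate' -> 5

Encoded: [5, 4, 2, 1, 3, 5]


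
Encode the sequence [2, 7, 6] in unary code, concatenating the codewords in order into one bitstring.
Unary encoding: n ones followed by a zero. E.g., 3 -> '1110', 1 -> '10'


Encode each number as n ones followed by a terminating 0:
  2 -> 110 (3 bits)
  7 -> 11111110 (8 bits)
  6 -> 1111110 (7 bits)
Total length = 3 + 8 + 7 = 18 bits.

Unary([2, 7, 6]) = 110111111101111110 (18 bits)


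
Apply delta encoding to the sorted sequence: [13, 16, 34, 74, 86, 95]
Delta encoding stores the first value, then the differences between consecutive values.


First value: 13
Deltas:
  16 - 13 = 3
  34 - 16 = 18
  74 - 34 = 40
  86 - 74 = 12
  95 - 86 = 9


Delta encoded: [13, 3, 18, 40, 12, 9]


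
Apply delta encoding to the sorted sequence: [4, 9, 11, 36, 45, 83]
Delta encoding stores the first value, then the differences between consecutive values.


First value: 4
Deltas:
  9 - 4 = 5
  11 - 9 = 2
  36 - 11 = 25
  45 - 36 = 9
  83 - 45 = 38


Delta encoded: [4, 5, 2, 25, 9, 38]


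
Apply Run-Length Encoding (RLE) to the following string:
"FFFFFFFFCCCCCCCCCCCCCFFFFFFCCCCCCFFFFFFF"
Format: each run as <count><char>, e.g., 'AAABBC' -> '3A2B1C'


Scanning runs left to right:
  i=0: run of 'F' x 8 -> '8F'
  i=8: run of 'C' x 13 -> '13C'
  i=21: run of 'F' x 6 -> '6F'
  i=27: run of 'C' x 6 -> '6C'
  i=33: run of 'F' x 7 -> '7F'

RLE = 8F13C6F6C7F


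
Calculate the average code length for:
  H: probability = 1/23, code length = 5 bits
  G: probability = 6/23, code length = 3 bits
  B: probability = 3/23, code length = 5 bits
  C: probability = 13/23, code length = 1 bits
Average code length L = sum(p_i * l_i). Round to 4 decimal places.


Weighted contributions p_i * l_i:
  H: (1/23) * 5 = 5/23
  G: (6/23) * 3 = 18/23
  B: (3/23) * 5 = 15/23
  C: (13/23) * 1 = 13/23
Sum = (5 + 18 + 15 + 13)/23 = 51/23

L = 51/23 = 2.2174 bits/symbol


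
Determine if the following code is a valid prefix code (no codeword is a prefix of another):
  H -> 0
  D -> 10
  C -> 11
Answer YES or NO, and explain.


Checking each pair (does one codeword prefix another?):
  H='0' vs D='10': no prefix
  H='0' vs C='11': no prefix
  D='10' vs H='0': no prefix
  D='10' vs C='11': no prefix
  C='11' vs H='0': no prefix
  C='11' vs D='10': no prefix
No violation found over all pairs.

YES -- this is a valid prefix code. No codeword is a prefix of any other codeword.


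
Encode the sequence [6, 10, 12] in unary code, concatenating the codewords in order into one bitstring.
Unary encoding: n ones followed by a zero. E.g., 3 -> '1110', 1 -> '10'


Encode each number as n ones followed by a terminating 0:
  6 -> 1111110 (7 bits)
  10 -> 11111111110 (11 bits)
  12 -> 1111111111110 (13 bits)
Total length = 7 + 11 + 13 = 31 bits.

Unary([6, 10, 12]) = 1111110111111111101111111111110 (31 bits)


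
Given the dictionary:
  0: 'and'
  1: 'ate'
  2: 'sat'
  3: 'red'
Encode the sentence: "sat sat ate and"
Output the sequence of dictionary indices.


Look up each word in the dictionary:
  'sat' -> 2
  'sat' -> 2
  'ate' -> 1
  'and' -> 0

Encoded: [2, 2, 1, 0]


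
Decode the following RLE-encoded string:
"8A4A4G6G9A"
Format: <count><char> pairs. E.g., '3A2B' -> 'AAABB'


Expanding each <count><char> pair:
  8A -> 'AAAAAAAA'
  4A -> 'AAAA'
  4G -> 'GGGG'
  6G -> 'GGGGGG'
  9A -> 'AAAAAAAAA'

Decoded = AAAAAAAAAAAAGGGGGGGGGGAAAAAAAAA


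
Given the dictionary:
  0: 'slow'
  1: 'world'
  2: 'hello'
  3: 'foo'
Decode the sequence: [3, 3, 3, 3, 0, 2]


Look up each index in the dictionary:
  3 -> 'foo'
  3 -> 'foo'
  3 -> 'foo'
  3 -> 'foo'
  0 -> 'slow'
  2 -> 'hello'

Decoded: "foo foo foo foo slow hello"


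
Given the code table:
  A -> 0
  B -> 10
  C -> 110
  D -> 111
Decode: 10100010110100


Decoding:
10 -> B
10 -> B
0 -> A
0 -> A
10 -> B
110 -> C
10 -> B
0 -> A


Result: BBAABCBA


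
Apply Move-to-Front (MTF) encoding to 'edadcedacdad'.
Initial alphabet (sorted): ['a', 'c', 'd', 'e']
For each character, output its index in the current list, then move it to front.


MTF encoding:
'e': index 3 in ['a', 'c', 'd', 'e'] -> ['e', 'a', 'c', 'd']
'd': index 3 in ['e', 'a', 'c', 'd'] -> ['d', 'e', 'a', 'c']
'a': index 2 in ['d', 'e', 'a', 'c'] -> ['a', 'd', 'e', 'c']
'd': index 1 in ['a', 'd', 'e', 'c'] -> ['d', 'a', 'e', 'c']
'c': index 3 in ['d', 'a', 'e', 'c'] -> ['c', 'd', 'a', 'e']
'e': index 3 in ['c', 'd', 'a', 'e'] -> ['e', 'c', 'd', 'a']
'd': index 2 in ['e', 'c', 'd', 'a'] -> ['d', 'e', 'c', 'a']
'a': index 3 in ['d', 'e', 'c', 'a'] -> ['a', 'd', 'e', 'c']
'c': index 3 in ['a', 'd', 'e', 'c'] -> ['c', 'a', 'd', 'e']
'd': index 2 in ['c', 'a', 'd', 'e'] -> ['d', 'c', 'a', 'e']
'a': index 2 in ['d', 'c', 'a', 'e'] -> ['a', 'd', 'c', 'e']
'd': index 1 in ['a', 'd', 'c', 'e'] -> ['d', 'a', 'c', 'e']


Output: [3, 3, 2, 1, 3, 3, 2, 3, 3, 2, 2, 1]


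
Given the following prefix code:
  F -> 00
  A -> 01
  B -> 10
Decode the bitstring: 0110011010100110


Decoding step by step:
Bits 01 -> A
Bits 10 -> B
Bits 01 -> A
Bits 10 -> B
Bits 10 -> B
Bits 10 -> B
Bits 01 -> A
Bits 10 -> B


Decoded message: ABABBBAB


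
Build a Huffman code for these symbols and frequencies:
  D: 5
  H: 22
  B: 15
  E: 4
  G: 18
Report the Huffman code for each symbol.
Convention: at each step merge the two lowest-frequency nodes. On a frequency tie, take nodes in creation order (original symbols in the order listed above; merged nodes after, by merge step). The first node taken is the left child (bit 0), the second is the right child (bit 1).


Huffman tree construction:
Step 1: Merge E(4) + D(5) = 9
Step 2: Merge (E+D)(9) + B(15) = 24
Step 3: Merge G(18) + H(22) = 40
Step 4: Merge ((E+D)+B)(24) + (G+H)(40) = 64
Read each symbol's code off the tree from the root (left child = 0, right child = 1).

Codes:
  D: 001 (length 3)
  H: 11 (length 2)
  B: 01 (length 2)
  E: 000 (length 3)
  G: 10 (length 2)
Average code length: 137/64 = 2.1406 bits/symbol


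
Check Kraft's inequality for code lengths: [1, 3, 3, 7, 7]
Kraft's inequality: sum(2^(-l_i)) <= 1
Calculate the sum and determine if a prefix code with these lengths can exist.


Sum = 2^(-1) + 2^(-3) + 2^(-3) + 2^(-7) + 2^(-7)
    = 0.5 + 0.125 + 0.125 + 0.0078125 + 0.0078125
    = 98/128 = 0.765625
Since 0.765625 <= 1, Kraft's inequality IS satisfied.
A prefix code with these lengths CAN exist.

Kraft sum = 0.765625. Satisfied.


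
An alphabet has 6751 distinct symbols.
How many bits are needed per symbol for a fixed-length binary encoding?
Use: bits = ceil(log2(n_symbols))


log2(6751) = 12.7209
Bracket: 2^12 = 4096 < 6751 <= 2^13 = 8192
So ceil(log2(6751)) = 13

bits = ceil(log2(6751)) = ceil(12.7209) = 13 bits


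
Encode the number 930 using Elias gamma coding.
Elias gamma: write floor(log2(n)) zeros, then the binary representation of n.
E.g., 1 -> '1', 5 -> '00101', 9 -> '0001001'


num_bits = floor(log2(930)) + 1 = 10
leading_zeros = num_bits - 1 = 9
binary(930) = 1110100010

Elias gamma(930) = '000000000' + '1110100010' = 0000000001110100010 (19 bits)


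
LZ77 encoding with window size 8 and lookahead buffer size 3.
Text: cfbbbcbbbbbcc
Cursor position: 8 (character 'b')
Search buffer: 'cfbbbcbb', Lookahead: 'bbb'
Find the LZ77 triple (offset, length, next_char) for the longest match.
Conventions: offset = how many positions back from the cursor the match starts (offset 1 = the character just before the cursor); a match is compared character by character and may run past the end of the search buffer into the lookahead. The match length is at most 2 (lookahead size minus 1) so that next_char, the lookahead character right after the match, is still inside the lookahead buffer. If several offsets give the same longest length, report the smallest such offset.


Try each offset into the search buffer:
  offset=1 (pos 7, char 'b'): match length 2
  offset=2 (pos 6, char 'b'): match length 2
  offset=3 (pos 5, char 'c'): match length 0
  offset=4 (pos 4, char 'b'): match length 1
  offset=5 (pos 3, char 'b'): match length 2
  offset=6 (pos 2, char 'b'): match length 2
  offset=7 (pos 1, char 'f'): match length 0
  offset=8 (pos 0, char 'c'): match length 0
Longest match has length 2, found at offsets 1, 2, 5, 6; take the smallest, offset 1.
next_char = character at position 8 + 2 = 10 -> 'b'

Best match: offset=1, length=2 (matching 'bb' starting at position 7)
LZ77 triple: (1, 2, 'b')


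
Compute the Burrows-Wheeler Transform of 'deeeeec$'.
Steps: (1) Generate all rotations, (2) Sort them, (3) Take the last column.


Rotations (sorted):
  0: $deeeeec -> last char: c
  1: c$deeeee -> last char: e
  2: deeeeec$ -> last char: $
  3: ec$deeee -> last char: e
  4: eec$deee -> last char: e
  5: eeec$dee -> last char: e
  6: eeeec$de -> last char: e
  7: eeeeec$d -> last char: d


BWT = ce$eeeed


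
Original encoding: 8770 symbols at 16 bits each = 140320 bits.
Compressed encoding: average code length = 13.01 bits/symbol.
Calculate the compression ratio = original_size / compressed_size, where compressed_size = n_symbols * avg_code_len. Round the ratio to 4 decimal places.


original_size = n_symbols * orig_bits = 8770 * 16 = 140320 bits
compressed_size = n_symbols * avg_code_len = 8770 * 13.01 = 114097.7 bits
ratio = original_size / compressed_size = 140320 / 114097.7 = 1.2298

Compression ratio = 1.2298


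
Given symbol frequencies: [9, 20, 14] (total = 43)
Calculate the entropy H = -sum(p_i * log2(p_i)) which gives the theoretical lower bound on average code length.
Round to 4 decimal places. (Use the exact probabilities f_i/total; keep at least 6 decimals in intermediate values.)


Per-symbol terms -p_i * log2(p_i) with p_i = f_i/43:
  p = 9/43 = 0.209302: log2(p) = -2.256340, -p*log2(p) = 0.472257
  p = 20/43 = 0.465116: log2(p) = -1.104337, -p*log2(p) = 0.513645
  p = 14/43 = 0.325581: log2(p) = -1.618910, -p*log2(p) = 0.527087
H = 0.472257 + 0.513645 + 0.527087 = 1.512989

H = 1.513 bits/symbol


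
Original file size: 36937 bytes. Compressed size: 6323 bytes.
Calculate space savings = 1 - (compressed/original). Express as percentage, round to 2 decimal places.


ratio = compressed/original = 6323/36937 = 0.171183
savings = 1 - ratio = 1 - 0.171183 = 0.828817
as a percentage: 0.828817 * 100 = 82.88%

Space savings = 1 - 6323/36937 = 82.88%


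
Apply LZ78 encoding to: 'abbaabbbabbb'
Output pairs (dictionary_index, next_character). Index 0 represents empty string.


LZ78 encoding steps:
Dictionary: {0: ''}
Step 1: w='' (idx 0), next='a' -> output (0, 'a'), add 'a' as idx 1
Step 2: w='' (idx 0), next='b' -> output (0, 'b'), add 'b' as idx 2
Step 3: w='b' (idx 2), next='a' -> output (2, 'a'), add 'ba' as idx 3
Step 4: w='a' (idx 1), next='b' -> output (1, 'b'), add 'ab' as idx 4
Step 5: w='b' (idx 2), next='b' -> output (2, 'b'), add 'bb' as idx 5
Step 6: w='ab' (idx 4), next='b' -> output (4, 'b'), add 'abb' as idx 6
Step 7: w='b' (idx 2), end of input -> output (2, '')


Encoded: [(0, 'a'), (0, 'b'), (2, 'a'), (1, 'b'), (2, 'b'), (4, 'b'), (2, '')]


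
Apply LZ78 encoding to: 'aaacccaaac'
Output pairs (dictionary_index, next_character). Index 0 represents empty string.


LZ78 encoding steps:
Dictionary: {0: ''}
Step 1: w='' (idx 0), next='a' -> output (0, 'a'), add 'a' as idx 1
Step 2: w='a' (idx 1), next='a' -> output (1, 'a'), add 'aa' as idx 2
Step 3: w='' (idx 0), next='c' -> output (0, 'c'), add 'c' as idx 3
Step 4: w='c' (idx 3), next='c' -> output (3, 'c'), add 'cc' as idx 4
Step 5: w='aa' (idx 2), next='a' -> output (2, 'a'), add 'aaa' as idx 5
Step 6: w='c' (idx 3), end of input -> output (3, '')


Encoded: [(0, 'a'), (1, 'a'), (0, 'c'), (3, 'c'), (2, 'a'), (3, '')]


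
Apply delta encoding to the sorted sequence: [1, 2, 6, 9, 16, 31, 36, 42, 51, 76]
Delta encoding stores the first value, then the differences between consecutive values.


First value: 1
Deltas:
  2 - 1 = 1
  6 - 2 = 4
  9 - 6 = 3
  16 - 9 = 7
  31 - 16 = 15
  36 - 31 = 5
  42 - 36 = 6
  51 - 42 = 9
  76 - 51 = 25


Delta encoded: [1, 1, 4, 3, 7, 15, 5, 6, 9, 25]


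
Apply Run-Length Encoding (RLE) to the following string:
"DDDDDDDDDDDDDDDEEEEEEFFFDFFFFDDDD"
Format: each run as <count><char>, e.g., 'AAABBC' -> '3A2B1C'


Scanning runs left to right:
  i=0: run of 'D' x 15 -> '15D'
  i=15: run of 'E' x 6 -> '6E'
  i=21: run of 'F' x 3 -> '3F'
  i=24: run of 'D' x 1 -> '1D'
  i=25: run of 'F' x 4 -> '4F'
  i=29: run of 'D' x 4 -> '4D'

RLE = 15D6E3F1D4F4D


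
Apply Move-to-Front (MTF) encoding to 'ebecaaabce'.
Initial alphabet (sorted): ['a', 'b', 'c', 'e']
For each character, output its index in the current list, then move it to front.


MTF encoding:
'e': index 3 in ['a', 'b', 'c', 'e'] -> ['e', 'a', 'b', 'c']
'b': index 2 in ['e', 'a', 'b', 'c'] -> ['b', 'e', 'a', 'c']
'e': index 1 in ['b', 'e', 'a', 'c'] -> ['e', 'b', 'a', 'c']
'c': index 3 in ['e', 'b', 'a', 'c'] -> ['c', 'e', 'b', 'a']
'a': index 3 in ['c', 'e', 'b', 'a'] -> ['a', 'c', 'e', 'b']
'a': index 0 in ['a', 'c', 'e', 'b'] -> ['a', 'c', 'e', 'b']
'a': index 0 in ['a', 'c', 'e', 'b'] -> ['a', 'c', 'e', 'b']
'b': index 3 in ['a', 'c', 'e', 'b'] -> ['b', 'a', 'c', 'e']
'c': index 2 in ['b', 'a', 'c', 'e'] -> ['c', 'b', 'a', 'e']
'e': index 3 in ['c', 'b', 'a', 'e'] -> ['e', 'c', 'b', 'a']


Output: [3, 2, 1, 3, 3, 0, 0, 3, 2, 3]


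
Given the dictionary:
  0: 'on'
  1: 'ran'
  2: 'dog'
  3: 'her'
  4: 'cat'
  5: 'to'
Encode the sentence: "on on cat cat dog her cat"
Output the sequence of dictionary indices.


Look up each word in the dictionary:
  'on' -> 0
  'on' -> 0
  'cat' -> 4
  'cat' -> 4
  'dog' -> 2
  'her' -> 3
  'cat' -> 4

Encoded: [0, 0, 4, 4, 2, 3, 4]


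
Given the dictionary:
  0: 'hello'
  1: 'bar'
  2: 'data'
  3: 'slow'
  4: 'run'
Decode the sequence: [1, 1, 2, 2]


Look up each index in the dictionary:
  1 -> 'bar'
  1 -> 'bar'
  2 -> 'data'
  2 -> 'data'

Decoded: "bar bar data data"


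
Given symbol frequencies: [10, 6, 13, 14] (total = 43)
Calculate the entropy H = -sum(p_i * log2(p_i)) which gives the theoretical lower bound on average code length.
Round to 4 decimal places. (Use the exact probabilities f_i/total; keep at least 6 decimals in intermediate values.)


Per-symbol terms -p_i * log2(p_i) with p_i = f_i/43:
  p = 10/43 = 0.232558: log2(p) = -2.104337, -p*log2(p) = 0.489381
  p = 6/43 = 0.139535: log2(p) = -2.841302, -p*log2(p) = 0.396461
  p = 13/43 = 0.302326: log2(p) = -1.725825, -p*log2(p) = 0.521761
  p = 14/43 = 0.325581: log2(p) = -1.618910, -p*log2(p) = 0.527087
H = 0.489381 + 0.396461 + 0.521761 + 0.527087 = 1.934690

H = 1.9347 bits/symbol


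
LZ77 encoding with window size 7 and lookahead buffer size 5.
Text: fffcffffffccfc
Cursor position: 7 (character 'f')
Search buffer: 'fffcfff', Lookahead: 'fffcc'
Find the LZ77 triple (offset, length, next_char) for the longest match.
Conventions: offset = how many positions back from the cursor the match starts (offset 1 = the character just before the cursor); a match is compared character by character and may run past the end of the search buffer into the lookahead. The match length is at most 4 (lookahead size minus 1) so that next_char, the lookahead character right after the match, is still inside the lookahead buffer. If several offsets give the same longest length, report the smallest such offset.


Try each offset into the search buffer:
  offset=1 (pos 6, char 'f'): match length 3
  offset=2 (pos 5, char 'f'): match length 3
  offset=3 (pos 4, char 'f'): match length 3
  offset=4 (pos 3, char 'c'): match length 0
  offset=5 (pos 2, char 'f'): match length 1
  offset=6 (pos 1, char 'f'): match length 2
  offset=7 (pos 0, char 'f'): match length 4
Longest match has length 4 at offset 7.
next_char = character at position 7 + 4 = 11 -> 'c'

Best match: offset=7, length=4 (matching 'fffc' starting at position 0)
LZ77 triple: (7, 4, 'c')


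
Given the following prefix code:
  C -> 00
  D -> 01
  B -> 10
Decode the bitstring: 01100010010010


Decoding step by step:
Bits 01 -> D
Bits 10 -> B
Bits 00 -> C
Bits 10 -> B
Bits 01 -> D
Bits 00 -> C
Bits 10 -> B


Decoded message: DBCBDCB


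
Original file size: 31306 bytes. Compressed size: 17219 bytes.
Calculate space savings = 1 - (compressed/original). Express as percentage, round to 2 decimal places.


ratio = compressed/original = 17219/31306 = 0.550022
savings = 1 - ratio = 1 - 0.550022 = 0.449978
as a percentage: 0.449978 * 100 = 45.0%

Space savings = 1 - 17219/31306 = 45.0%


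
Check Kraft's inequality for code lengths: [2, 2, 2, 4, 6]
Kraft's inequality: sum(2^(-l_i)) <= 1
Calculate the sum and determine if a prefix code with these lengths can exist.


Sum = 2^(-2) + 2^(-2) + 2^(-2) + 2^(-4) + 2^(-6)
    = 0.25 + 0.25 + 0.25 + 0.0625 + 0.015625
    = 53/64 = 0.828125
Since 0.828125 <= 1, Kraft's inequality IS satisfied.
A prefix code with these lengths CAN exist.

Kraft sum = 0.828125. Satisfied.


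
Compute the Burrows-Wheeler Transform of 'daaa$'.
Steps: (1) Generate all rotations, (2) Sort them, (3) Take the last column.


Rotations (sorted):
  0: $daaa -> last char: a
  1: a$daa -> last char: a
  2: aa$da -> last char: a
  3: aaa$d -> last char: d
  4: daaa$ -> last char: $


BWT = aaad$


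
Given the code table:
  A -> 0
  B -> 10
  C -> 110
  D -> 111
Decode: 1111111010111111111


Decoding:
111 -> D
111 -> D
10 -> B
10 -> B
111 -> D
111 -> D
111 -> D


Result: DDBBDDD


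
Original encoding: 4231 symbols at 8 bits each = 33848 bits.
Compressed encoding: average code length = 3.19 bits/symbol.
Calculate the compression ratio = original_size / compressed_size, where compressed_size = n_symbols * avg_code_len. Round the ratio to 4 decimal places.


original_size = n_symbols * orig_bits = 4231 * 8 = 33848 bits
compressed_size = n_symbols * avg_code_len = 4231 * 3.19 = 13496.89 bits
ratio = original_size / compressed_size = 33848 / 13496.89 = 2.5078

Compression ratio = 2.5078


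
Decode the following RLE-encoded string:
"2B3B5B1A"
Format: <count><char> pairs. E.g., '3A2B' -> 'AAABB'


Expanding each <count><char> pair:
  2B -> 'BB'
  3B -> 'BBB'
  5B -> 'BBBBB'
  1A -> 'A'

Decoded = BBBBBBBBBBA


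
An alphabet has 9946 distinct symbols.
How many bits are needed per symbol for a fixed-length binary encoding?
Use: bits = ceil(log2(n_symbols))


log2(9946) = 13.2799
Bracket: 2^13 = 8192 < 9946 <= 2^14 = 16384
So ceil(log2(9946)) = 14

bits = ceil(log2(9946)) = ceil(13.2799) = 14 bits


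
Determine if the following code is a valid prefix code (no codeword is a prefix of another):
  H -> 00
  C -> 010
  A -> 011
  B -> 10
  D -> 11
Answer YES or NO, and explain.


Checking each pair (does one codeword prefix another?):
  H='00' vs C='010': no prefix
  H='00' vs A='011': no prefix
  H='00' vs B='10': no prefix
  H='00' vs D='11': no prefix
  C='010' vs H='00': no prefix
  C='010' vs A='011': no prefix
  C='010' vs B='10': no prefix
  C='010' vs D='11': no prefix
  A='011' vs H='00': no prefix
  A='011' vs C='010': no prefix
  A='011' vs B='10': no prefix
  A='011' vs D='11': no prefix
  B='10' vs H='00': no prefix
  B='10' vs C='010': no prefix
  B='10' vs A='011': no prefix
  B='10' vs D='11': no prefix
  D='11' vs H='00': no prefix
  D='11' vs C='010': no prefix
  D='11' vs A='011': no prefix
  D='11' vs B='10': no prefix
No violation found over all pairs.

YES -- this is a valid prefix code. No codeword is a prefix of any other codeword.


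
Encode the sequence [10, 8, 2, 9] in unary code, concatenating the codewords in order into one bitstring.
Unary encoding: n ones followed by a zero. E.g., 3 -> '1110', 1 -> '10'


Encode each number as n ones followed by a terminating 0:
  10 -> 11111111110 (11 bits)
  8 -> 111111110 (9 bits)
  2 -> 110 (3 bits)
  9 -> 1111111110 (10 bits)
Total length = 11 + 9 + 3 + 10 = 33 bits.

Unary([10, 8, 2, 9]) = 111111111101111111101101111111110 (33 bits)


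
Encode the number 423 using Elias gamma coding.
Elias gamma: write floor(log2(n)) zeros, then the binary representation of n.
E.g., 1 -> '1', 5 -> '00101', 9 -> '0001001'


num_bits = floor(log2(423)) + 1 = 9
leading_zeros = num_bits - 1 = 8
binary(423) = 110100111

Elias gamma(423) = '00000000' + '110100111' = 00000000110100111 (17 bits)


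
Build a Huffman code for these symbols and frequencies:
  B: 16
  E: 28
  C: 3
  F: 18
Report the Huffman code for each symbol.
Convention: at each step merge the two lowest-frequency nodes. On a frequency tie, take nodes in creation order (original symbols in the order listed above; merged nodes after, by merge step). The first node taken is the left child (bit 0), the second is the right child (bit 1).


Huffman tree construction:
Step 1: Merge C(3) + B(16) = 19
Step 2: Merge F(18) + (C+B)(19) = 37
Step 3: Merge E(28) + (F+(C+B))(37) = 65
Read each symbol's code off the tree from the root (left child = 0, right child = 1).

Codes:
  B: 111 (length 3)
  E: 0 (length 1)
  C: 110 (length 3)
  F: 10 (length 2)
Average code length: 121/65 = 1.8615 bits/symbol


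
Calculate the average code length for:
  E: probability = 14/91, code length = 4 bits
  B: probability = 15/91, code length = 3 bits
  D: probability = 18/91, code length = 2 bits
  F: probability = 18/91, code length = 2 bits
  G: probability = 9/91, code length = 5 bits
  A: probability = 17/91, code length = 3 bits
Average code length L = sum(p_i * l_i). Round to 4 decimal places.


Weighted contributions p_i * l_i:
  E: (14/91) * 4 = 56/91
  B: (15/91) * 3 = 45/91
  D: (18/91) * 2 = 36/91
  F: (18/91) * 2 = 36/91
  G: (9/91) * 5 = 45/91
  A: (17/91) * 3 = 51/91
Sum = (56 + 45 + 36 + 36 + 45 + 51)/91 = 269/91

L = 269/91 = 2.9560 bits/symbol


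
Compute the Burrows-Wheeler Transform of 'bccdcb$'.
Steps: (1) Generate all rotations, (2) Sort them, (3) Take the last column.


Rotations (sorted):
  0: $bccdcb -> last char: b
  1: b$bccdc -> last char: c
  2: bccdcb$ -> last char: $
  3: cb$bccd -> last char: d
  4: ccdcb$b -> last char: b
  5: cdcb$bc -> last char: c
  6: dcb$bcc -> last char: c


BWT = bc$dbcc


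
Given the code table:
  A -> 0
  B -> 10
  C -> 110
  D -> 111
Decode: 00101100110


Decoding:
0 -> A
0 -> A
10 -> B
110 -> C
0 -> A
110 -> C


Result: AABCAC


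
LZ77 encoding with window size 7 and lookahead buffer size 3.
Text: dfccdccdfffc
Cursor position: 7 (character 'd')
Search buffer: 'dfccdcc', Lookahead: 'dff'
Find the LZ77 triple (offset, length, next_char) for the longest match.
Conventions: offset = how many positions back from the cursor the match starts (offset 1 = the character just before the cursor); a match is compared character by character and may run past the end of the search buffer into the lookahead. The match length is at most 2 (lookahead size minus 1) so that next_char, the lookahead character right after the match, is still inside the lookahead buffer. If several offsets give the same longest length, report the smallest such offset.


Try each offset into the search buffer:
  offset=1 (pos 6, char 'c'): match length 0
  offset=2 (pos 5, char 'c'): match length 0
  offset=3 (pos 4, char 'd'): match length 1
  offset=4 (pos 3, char 'c'): match length 0
  offset=5 (pos 2, char 'c'): match length 0
  offset=6 (pos 1, char 'f'): match length 0
  offset=7 (pos 0, char 'd'): match length 2
Longest match has length 2 at offset 7.
next_char = character at position 7 + 2 = 9 -> 'f'

Best match: offset=7, length=2 (matching 'df' starting at position 0)
LZ77 triple: (7, 2, 'f')


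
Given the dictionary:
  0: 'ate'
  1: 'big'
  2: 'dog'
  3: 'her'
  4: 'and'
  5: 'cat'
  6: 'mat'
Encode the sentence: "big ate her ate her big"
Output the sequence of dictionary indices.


Look up each word in the dictionary:
  'big' -> 1
  'ate' -> 0
  'her' -> 3
  'ate' -> 0
  'her' -> 3
  'big' -> 1

Encoded: [1, 0, 3, 0, 3, 1]


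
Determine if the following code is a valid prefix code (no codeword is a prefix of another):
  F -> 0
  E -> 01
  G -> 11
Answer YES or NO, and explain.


Checking each pair (does one codeword prefix another?):
  F='0' vs E='01': prefix -- VIOLATION

NO -- this is NOT a valid prefix code. F (0) is a prefix of E (01).


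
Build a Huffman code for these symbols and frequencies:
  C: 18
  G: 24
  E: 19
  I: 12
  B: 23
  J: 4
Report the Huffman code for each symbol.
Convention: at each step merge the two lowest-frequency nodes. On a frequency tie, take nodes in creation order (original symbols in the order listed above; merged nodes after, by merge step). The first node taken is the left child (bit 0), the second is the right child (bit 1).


Huffman tree construction:
Step 1: Merge J(4) + I(12) = 16
Step 2: Merge (J+I)(16) + C(18) = 34
Step 3: Merge E(19) + B(23) = 42
Step 4: Merge G(24) + ((J+I)+C)(34) = 58
Step 5: Merge (E+B)(42) + (G+((J+I)+C))(58) = 100
Read each symbol's code off the tree from the root (left child = 0, right child = 1).

Codes:
  C: 111 (length 3)
  G: 10 (length 2)
  E: 00 (length 2)
  I: 1101 (length 4)
  B: 01 (length 2)
  J: 1100 (length 4)
Average code length: 250/100 = 2.5000 bits/symbol


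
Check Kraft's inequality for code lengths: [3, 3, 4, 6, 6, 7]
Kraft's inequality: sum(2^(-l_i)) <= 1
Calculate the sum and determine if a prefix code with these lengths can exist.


Sum = 2^(-3) + 2^(-3) + 2^(-4) + 2^(-6) + 2^(-6) + 2^(-7)
    = 0.125 + 0.125 + 0.0625 + 0.015625 + 0.015625 + 0.0078125
    = 45/128 = 0.3515625
Since 0.3515625 <= 1, Kraft's inequality IS satisfied.
A prefix code with these lengths CAN exist.

Kraft sum = 0.3515625. Satisfied.


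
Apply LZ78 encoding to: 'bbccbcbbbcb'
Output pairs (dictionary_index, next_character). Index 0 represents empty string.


LZ78 encoding steps:
Dictionary: {0: ''}
Step 1: w='' (idx 0), next='b' -> output (0, 'b'), add 'b' as idx 1
Step 2: w='b' (idx 1), next='c' -> output (1, 'c'), add 'bc' as idx 2
Step 3: w='' (idx 0), next='c' -> output (0, 'c'), add 'c' as idx 3
Step 4: w='bc' (idx 2), next='b' -> output (2, 'b'), add 'bcb' as idx 4
Step 5: w='b' (idx 1), next='b' -> output (1, 'b'), add 'bb' as idx 5
Step 6: w='c' (idx 3), next='b' -> output (3, 'b'), add 'cb' as idx 6


Encoded: [(0, 'b'), (1, 'c'), (0, 'c'), (2, 'b'), (1, 'b'), (3, 'b')]


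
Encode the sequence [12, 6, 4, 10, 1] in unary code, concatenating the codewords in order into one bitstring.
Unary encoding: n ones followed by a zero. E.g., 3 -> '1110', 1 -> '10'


Encode each number as n ones followed by a terminating 0:
  12 -> 1111111111110 (13 bits)
  6 -> 1111110 (7 bits)
  4 -> 11110 (5 bits)
  10 -> 11111111110 (11 bits)
  1 -> 10 (2 bits)
Total length = 13 + 7 + 5 + 11 + 2 = 38 bits.

Unary([12, 6, 4, 10, 1]) = 11111111111101111110111101111111111010 (38 bits)


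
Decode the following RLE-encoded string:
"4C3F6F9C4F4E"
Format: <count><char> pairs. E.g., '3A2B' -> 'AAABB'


Expanding each <count><char> pair:
  4C -> 'CCCC'
  3F -> 'FFF'
  6F -> 'FFFFFF'
  9C -> 'CCCCCCCCC'
  4F -> 'FFFF'
  4E -> 'EEEE'

Decoded = CCCCFFFFFFFFFCCCCCCCCCFFFFEEEE


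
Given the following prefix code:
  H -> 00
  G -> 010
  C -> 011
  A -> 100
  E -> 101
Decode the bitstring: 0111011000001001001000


Decoding step by step:
Bits 011 -> C
Bits 101 -> E
Bits 100 -> A
Bits 00 -> H
Bits 010 -> G
Bits 010 -> G
Bits 010 -> G
Bits 00 -> H


Decoded message: CEAHGGGH


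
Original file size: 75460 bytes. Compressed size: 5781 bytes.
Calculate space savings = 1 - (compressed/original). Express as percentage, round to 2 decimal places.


ratio = compressed/original = 5781/75460 = 0.07661
savings = 1 - ratio = 1 - 0.07661 = 0.92339
as a percentage: 0.92339 * 100 = 92.34%

Space savings = 1 - 5781/75460 = 92.34%


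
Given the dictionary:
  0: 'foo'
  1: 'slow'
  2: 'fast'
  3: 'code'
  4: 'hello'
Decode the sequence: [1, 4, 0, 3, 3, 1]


Look up each index in the dictionary:
  1 -> 'slow'
  4 -> 'hello'
  0 -> 'foo'
  3 -> 'code'
  3 -> 'code'
  1 -> 'slow'

Decoded: "slow hello foo code code slow"


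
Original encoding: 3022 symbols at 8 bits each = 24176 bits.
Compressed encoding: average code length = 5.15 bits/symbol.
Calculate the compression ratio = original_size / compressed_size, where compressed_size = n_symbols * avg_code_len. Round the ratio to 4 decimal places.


original_size = n_symbols * orig_bits = 3022 * 8 = 24176 bits
compressed_size = n_symbols * avg_code_len = 3022 * 5.15 = 15563.3 bits
ratio = original_size / compressed_size = 24176 / 15563.3 = 1.5534

Compression ratio = 1.5534


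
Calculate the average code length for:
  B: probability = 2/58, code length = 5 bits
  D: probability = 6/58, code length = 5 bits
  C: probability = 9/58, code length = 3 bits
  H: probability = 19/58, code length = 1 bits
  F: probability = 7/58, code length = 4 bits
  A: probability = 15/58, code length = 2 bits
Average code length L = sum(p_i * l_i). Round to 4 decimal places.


Weighted contributions p_i * l_i:
  B: (2/58) * 5 = 10/58
  D: (6/58) * 5 = 30/58
  C: (9/58) * 3 = 27/58
  H: (19/58) * 1 = 19/58
  F: (7/58) * 4 = 28/58
  A: (15/58) * 2 = 30/58
Sum = (10 + 30 + 27 + 19 + 28 + 30)/58 = 144/58

L = 144/58 = 2.4828 bits/symbol


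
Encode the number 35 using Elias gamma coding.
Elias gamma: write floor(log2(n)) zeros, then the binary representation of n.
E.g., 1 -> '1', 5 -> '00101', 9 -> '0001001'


num_bits = floor(log2(35)) + 1 = 6
leading_zeros = num_bits - 1 = 5
binary(35) = 100011

Elias gamma(35) = '00000' + '100011' = 00000100011 (11 bits)


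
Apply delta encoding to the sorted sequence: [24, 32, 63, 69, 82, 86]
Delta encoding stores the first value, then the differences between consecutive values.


First value: 24
Deltas:
  32 - 24 = 8
  63 - 32 = 31
  69 - 63 = 6
  82 - 69 = 13
  86 - 82 = 4


Delta encoded: [24, 8, 31, 6, 13, 4]


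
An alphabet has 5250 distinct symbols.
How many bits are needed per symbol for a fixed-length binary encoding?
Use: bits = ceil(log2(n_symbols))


log2(5250) = 12.3581
Bracket: 2^12 = 4096 < 5250 <= 2^13 = 8192
So ceil(log2(5250)) = 13

bits = ceil(log2(5250)) = ceil(12.3581) = 13 bits


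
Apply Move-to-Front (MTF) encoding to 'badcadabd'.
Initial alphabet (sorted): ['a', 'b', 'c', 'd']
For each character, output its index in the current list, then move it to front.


MTF encoding:
'b': index 1 in ['a', 'b', 'c', 'd'] -> ['b', 'a', 'c', 'd']
'a': index 1 in ['b', 'a', 'c', 'd'] -> ['a', 'b', 'c', 'd']
'd': index 3 in ['a', 'b', 'c', 'd'] -> ['d', 'a', 'b', 'c']
'c': index 3 in ['d', 'a', 'b', 'c'] -> ['c', 'd', 'a', 'b']
'a': index 2 in ['c', 'd', 'a', 'b'] -> ['a', 'c', 'd', 'b']
'd': index 2 in ['a', 'c', 'd', 'b'] -> ['d', 'a', 'c', 'b']
'a': index 1 in ['d', 'a', 'c', 'b'] -> ['a', 'd', 'c', 'b']
'b': index 3 in ['a', 'd', 'c', 'b'] -> ['b', 'a', 'd', 'c']
'd': index 2 in ['b', 'a', 'd', 'c'] -> ['d', 'b', 'a', 'c']


Output: [1, 1, 3, 3, 2, 2, 1, 3, 2]


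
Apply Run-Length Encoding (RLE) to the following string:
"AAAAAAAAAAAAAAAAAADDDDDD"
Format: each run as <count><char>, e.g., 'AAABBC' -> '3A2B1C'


Scanning runs left to right:
  i=0: run of 'A' x 18 -> '18A'
  i=18: run of 'D' x 6 -> '6D'

RLE = 18A6D
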